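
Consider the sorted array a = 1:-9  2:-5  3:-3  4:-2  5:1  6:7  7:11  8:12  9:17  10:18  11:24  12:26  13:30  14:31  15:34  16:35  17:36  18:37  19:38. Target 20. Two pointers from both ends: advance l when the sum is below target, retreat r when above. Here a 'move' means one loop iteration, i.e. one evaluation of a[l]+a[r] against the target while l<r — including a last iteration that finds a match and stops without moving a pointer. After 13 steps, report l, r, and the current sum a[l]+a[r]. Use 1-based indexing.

l=1 r=19: -9+38=29 >20, r--
l=1 r=18: -9+37=28 >20, r--
l=1 r=17: -9+36=27 >20, r--
l=1 r=16: -9+35=26 >20, r--
l=1 r=15: -9+34=25 >20, r--
l=1 r=14: -9+31=22 >20, r--
l=1 r=13: -9+30=21 >20, r--
l=1 r=12: -9+26=17 <20, l++
l=2 r=12: -5+26=21 >20, r--
l=2 r=11: -5+24=19 <20, l++
l=3 r=11: -3+24=21 >20, r--
l=3 r=10: -3+18=15 <20, l++
l=4 r=10: -2+18=16 <20, l++

l=5, r=10, sum=19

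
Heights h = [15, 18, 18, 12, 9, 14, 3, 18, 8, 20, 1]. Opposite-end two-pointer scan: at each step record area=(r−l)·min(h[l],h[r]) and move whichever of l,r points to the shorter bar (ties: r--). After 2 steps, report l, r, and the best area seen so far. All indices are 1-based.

[1,11] min(15,1)*10=10 best=10 * → r--
[1,10] min(15,20)*9=135 best=135 * → l++

l=2, r=10, best area=135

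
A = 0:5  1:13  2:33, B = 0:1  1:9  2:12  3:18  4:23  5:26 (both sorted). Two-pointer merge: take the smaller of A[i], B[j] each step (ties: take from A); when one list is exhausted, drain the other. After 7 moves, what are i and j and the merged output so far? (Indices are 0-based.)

i=2, j=5, merged so far=[1, 5, 9, 12, 13, 18, 23]

[i=0,j=0] A[i]=5>B[j]=1 take 1 → j++
[i=0,j=1] A[i]=5<=B[j]=9 take 5 → i++
[i=1,j=1] A[i]=13>B[j]=9 take 9 → j++
[i=1,j=2] A[i]=13>B[j]=12 take 12 → j++
[i=1,j=3] A[i]=13<=B[j]=18 take 13 → i++
[i=2,j=3] A[i]=33>B[j]=18 take 18 → j++
[i=2,j=4] A[i]=33>B[j]=23 take 23 → j++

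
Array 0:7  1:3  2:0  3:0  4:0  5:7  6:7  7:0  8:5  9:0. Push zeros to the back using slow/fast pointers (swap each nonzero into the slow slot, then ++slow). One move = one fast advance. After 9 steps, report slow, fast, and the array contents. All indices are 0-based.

slow=5, fast=9, a=[7, 3, 7, 7, 5, 0, 0, 0, 0, 0]

slow=0 fast=0: a[fast]=7≠0 swap→a[0]=7, slow++,fast++
slow=1 fast=1: a[fast]=3≠0 swap→a[1]=3, slow++,fast++
slow=2 fast=2: a[fast]=0, fast++
slow=2 fast=3: a[fast]=0, fast++
slow=2 fast=4: a[fast]=0, fast++
slow=2 fast=5: a[fast]=7≠0 swap→a[2]=7, slow++,fast++
slow=3 fast=6: a[fast]=7≠0 swap→a[3]=7, slow++,fast++
slow=4 fast=7: a[fast]=0, fast++
slow=4 fast=8: a[fast]=5≠0 swap→a[4]=5, slow++,fast++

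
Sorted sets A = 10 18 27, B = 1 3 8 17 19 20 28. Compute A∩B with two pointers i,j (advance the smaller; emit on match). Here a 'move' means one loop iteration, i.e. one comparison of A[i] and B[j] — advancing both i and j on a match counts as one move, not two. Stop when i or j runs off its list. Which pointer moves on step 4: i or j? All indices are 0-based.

i

i=0 j=0: 10>1, j++
i=0 j=1: 10>3, j++
i=0 j=2: 10>8, j++
i=0 j=3: 10<17, i++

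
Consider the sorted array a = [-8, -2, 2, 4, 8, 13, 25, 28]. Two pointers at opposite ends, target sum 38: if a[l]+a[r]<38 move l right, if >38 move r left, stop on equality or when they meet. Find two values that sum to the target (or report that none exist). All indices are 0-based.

(13, 25)

l=0 r=7: -8+28=20 <38, l++
l=1 r=7: -2+28=26 <38, l++
l=2 r=7: 2+28=30 <38, l++
l=3 r=7: 4+28=32 <38, l++
l=4 r=7: 8+28=36 <38, l++
l=5 r=7: 13+28=41 >38, r--
l=5 r=6: 13+25=38, found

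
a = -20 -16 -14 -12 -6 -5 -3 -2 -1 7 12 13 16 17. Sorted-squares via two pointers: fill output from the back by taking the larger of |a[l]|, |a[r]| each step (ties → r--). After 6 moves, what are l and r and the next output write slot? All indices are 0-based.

[0,13] |-20|>|17| out[13]=400 → l++
[1,13] |-16|<=|17| out[12]=289 → r--
[1,12] |-16|<=|16| out[11]=256 → r--
[1,11] |-16|>|13| out[10]=256 → l++
[2,11] |-14|>|13| out[9]=196 → l++
[3,11] |-12|<=|13| out[8]=169 → r--

l=3, r=10, next write slot=7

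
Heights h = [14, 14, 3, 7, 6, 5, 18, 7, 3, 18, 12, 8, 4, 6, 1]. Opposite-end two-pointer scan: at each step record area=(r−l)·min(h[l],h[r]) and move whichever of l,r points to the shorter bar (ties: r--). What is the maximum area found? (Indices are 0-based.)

max area = 126

l=0 r=14: min(14,1)*14=14 best=14 *, r--
l=0 r=13: min(14,6)*13=78 best=78 *, r--
l=0 r=12: min(14,4)*12=48 best=78, r--
l=0 r=11: min(14,8)*11=88 best=88 *, r--
l=0 r=10: min(14,12)*10=120 best=120 *, r--
l=0 r=9: min(14,18)*9=126 best=126 *, l++
l=1 r=9: min(14,18)*8=112 best=126, l++
l=2 r=9: min(3,18)*7=21 best=126, l++
l=3 r=9: min(7,18)*6=42 best=126, l++
l=4 r=9: min(6,18)*5=30 best=126, l++
l=5 r=9: min(5,18)*4=20 best=126, l++
l=6 r=9: min(18,18)*3=54 best=126, r--
l=6 r=8: min(18,3)*2=6 best=126, r--
l=6 r=7: min(18,7)*1=7 best=126, r--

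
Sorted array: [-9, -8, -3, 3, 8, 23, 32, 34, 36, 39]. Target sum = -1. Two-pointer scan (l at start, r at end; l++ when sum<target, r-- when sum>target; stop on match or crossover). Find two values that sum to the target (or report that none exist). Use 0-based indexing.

(-9, 8)

[0,9] -9+39=30 >-1 → r--
[0,8] -9+36=27 >-1 → r--
[0,7] -9+34=25 >-1 → r--
[0,6] -9+32=23 >-1 → r--
[0,5] -9+23=14 >-1 → r--
[0,4] -9+8=-1 → found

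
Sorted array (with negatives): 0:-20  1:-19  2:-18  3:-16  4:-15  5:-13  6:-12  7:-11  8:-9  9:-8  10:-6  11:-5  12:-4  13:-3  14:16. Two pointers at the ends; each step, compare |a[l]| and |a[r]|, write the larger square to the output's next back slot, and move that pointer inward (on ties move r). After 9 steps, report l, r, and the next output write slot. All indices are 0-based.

l=8, r=13, next write slot=5

[0,14] |-20|>|16| out[14]=400 → l++
[1,14] |-19|>|16| out[13]=361 → l++
[2,14] |-18|>|16| out[12]=324 → l++
[3,14] |-16|<=|16| out[11]=256 → r--
[3,13] |-16|>|-3| out[10]=256 → l++
[4,13] |-15|>|-3| out[9]=225 → l++
[5,13] |-13|>|-3| out[8]=169 → l++
[6,13] |-12|>|-3| out[7]=144 → l++
[7,13] |-11|>|-3| out[6]=121 → l++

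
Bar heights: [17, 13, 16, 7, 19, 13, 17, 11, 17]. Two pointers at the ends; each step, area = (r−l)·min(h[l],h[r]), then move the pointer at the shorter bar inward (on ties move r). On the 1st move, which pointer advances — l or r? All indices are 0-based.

l=0 r=8: min(17,17)*8=136 best=136 *, r--

r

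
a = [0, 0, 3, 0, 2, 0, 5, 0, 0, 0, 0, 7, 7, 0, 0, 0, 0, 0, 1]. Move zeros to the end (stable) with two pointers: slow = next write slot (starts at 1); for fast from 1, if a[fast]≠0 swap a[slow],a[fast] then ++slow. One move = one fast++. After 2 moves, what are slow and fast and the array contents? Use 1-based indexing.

slow=1 fast=1: a[fast]=0, fast++
slow=1 fast=2: a[fast]=0, fast++

slow=1, fast=3, a=[0, 0, 3, 0, 2, 0, 5, 0, 0, 0, 0, 7, 7, 0, 0, 0, 0, 0, 1]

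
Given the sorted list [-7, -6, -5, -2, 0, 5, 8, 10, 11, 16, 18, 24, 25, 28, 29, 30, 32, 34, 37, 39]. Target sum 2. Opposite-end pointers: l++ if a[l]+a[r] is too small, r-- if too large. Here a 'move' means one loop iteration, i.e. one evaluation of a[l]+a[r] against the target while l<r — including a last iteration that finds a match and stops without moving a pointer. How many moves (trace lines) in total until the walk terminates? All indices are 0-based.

15 moves

[0,19] -7+39=32 >2 → r--
[0,18] -7+37=30 >2 → r--
[0,17] -7+34=27 >2 → r--
[0,16] -7+32=25 >2 → r--
[0,15] -7+30=23 >2 → r--
[0,14] -7+29=22 >2 → r--
[0,13] -7+28=21 >2 → r--
[0,12] -7+25=18 >2 → r--
[0,11] -7+24=17 >2 → r--
[0,10] -7+18=11 >2 → r--
[0,9] -7+16=9 >2 → r--
[0,8] -7+11=4 >2 → r--
[0,7] -7+10=3 >2 → r--
[0,6] -7+8=1 <2 → l++
[1,6] -6+8=2 → found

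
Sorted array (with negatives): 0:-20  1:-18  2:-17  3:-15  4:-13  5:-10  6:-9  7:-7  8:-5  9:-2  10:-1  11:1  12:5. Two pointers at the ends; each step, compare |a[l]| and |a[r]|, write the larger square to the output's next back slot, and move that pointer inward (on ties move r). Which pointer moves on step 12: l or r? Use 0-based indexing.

r

l=0 r=12: |-20|>|5| out[12]=400, l++
l=1 r=12: |-18|>|5| out[11]=324, l++
l=2 r=12: |-17|>|5| out[10]=289, l++
l=3 r=12: |-15|>|5| out[9]=225, l++
l=4 r=12: |-13|>|5| out[8]=169, l++
l=5 r=12: |-10|>|5| out[7]=100, l++
l=6 r=12: |-9|>|5| out[6]=81, l++
l=7 r=12: |-7|>|5| out[5]=49, l++
l=8 r=12: |-5|<=|5| out[4]=25, r--
l=8 r=11: |-5|>|1| out[3]=25, l++
l=9 r=11: |-2|>|1| out[2]=4, l++
l=10 r=11: |-1|<=|1| out[1]=1, r--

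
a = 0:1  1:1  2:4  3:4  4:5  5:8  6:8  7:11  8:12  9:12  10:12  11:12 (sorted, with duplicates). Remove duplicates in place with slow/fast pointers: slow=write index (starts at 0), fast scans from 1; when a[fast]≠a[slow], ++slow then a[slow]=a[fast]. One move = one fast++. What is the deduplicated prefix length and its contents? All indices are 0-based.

(s=0,f=1) a[fast]=1=a[slow] dup → fast++
(s=0,f=2) a[fast]=4≠a[slow]=1 write a[1]=4 → slow++,fast++
(s=1,f=3) a[fast]=4=a[slow] dup → fast++
(s=1,f=4) a[fast]=5≠a[slow]=4 write a[2]=5 → slow++,fast++
(s=2,f=5) a[fast]=8≠a[slow]=5 write a[3]=8 → slow++,fast++
(s=3,f=6) a[fast]=8=a[slow] dup → fast++
(s=3,f=7) a[fast]=11≠a[slow]=8 write a[4]=11 → slow++,fast++
(s=4,f=8) a[fast]=12≠a[slow]=11 write a[5]=12 → slow++,fast++
(s=5,f=9) a[fast]=12=a[slow] dup → fast++
(s=5,f=10) a[fast]=12=a[slow] dup → fast++
(s=5,f=11) a[fast]=12=a[slow] dup → fast++

length 6; prefix = [1, 4, 5, 8, 11, 12]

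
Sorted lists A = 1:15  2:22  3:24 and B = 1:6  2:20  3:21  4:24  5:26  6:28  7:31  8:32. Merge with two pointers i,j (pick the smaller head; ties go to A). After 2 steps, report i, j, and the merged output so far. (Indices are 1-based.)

[i=1,j=1] A[i]=15>B[j]=6 take 6 → j++
[i=1,j=2] A[i]=15<=B[j]=20 take 15 → i++

i=2, j=2, merged so far=[6, 15]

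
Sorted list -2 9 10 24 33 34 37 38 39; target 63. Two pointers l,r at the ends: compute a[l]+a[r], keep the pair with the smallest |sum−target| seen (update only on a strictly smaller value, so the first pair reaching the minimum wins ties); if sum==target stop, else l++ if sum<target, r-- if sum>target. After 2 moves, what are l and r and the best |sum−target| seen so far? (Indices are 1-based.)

l=3, r=9, best |Δ|=15

[1,9] -2+39=37 d=26 * → l++
[2,9] 9+39=48 d=15 * → l++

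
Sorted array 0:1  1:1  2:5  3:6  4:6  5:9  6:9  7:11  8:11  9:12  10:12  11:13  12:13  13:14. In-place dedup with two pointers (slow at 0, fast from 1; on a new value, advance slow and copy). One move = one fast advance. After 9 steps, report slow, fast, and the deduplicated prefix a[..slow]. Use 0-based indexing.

slow=0 fast=1: a[fast]=1=a[slow] dup, fast++
slow=0 fast=2: a[fast]=5≠a[slow]=1 write a[1]=5, slow++,fast++
slow=1 fast=3: a[fast]=6≠a[slow]=5 write a[2]=6, slow++,fast++
slow=2 fast=4: a[fast]=6=a[slow] dup, fast++
slow=2 fast=5: a[fast]=9≠a[slow]=6 write a[3]=9, slow++,fast++
slow=3 fast=6: a[fast]=9=a[slow] dup, fast++
slow=3 fast=7: a[fast]=11≠a[slow]=9 write a[4]=11, slow++,fast++
slow=4 fast=8: a[fast]=11=a[slow] dup, fast++
slow=4 fast=9: a[fast]=12≠a[slow]=11 write a[5]=12, slow++,fast++

slow=5, fast=10, prefix=[1, 5, 6, 9, 11, 12]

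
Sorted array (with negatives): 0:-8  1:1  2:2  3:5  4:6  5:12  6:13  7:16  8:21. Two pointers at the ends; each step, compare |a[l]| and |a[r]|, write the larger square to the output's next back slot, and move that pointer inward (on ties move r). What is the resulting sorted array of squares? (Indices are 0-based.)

[0,8] |-8|<=|21| out[8]=441 → r--
[0,7] |-8|<=|16| out[7]=256 → r--
[0,6] |-8|<=|13| out[6]=169 → r--
[0,5] |-8|<=|12| out[5]=144 → r--
[0,4] |-8|>|6| out[4]=64 → l++
[1,4] |1|<=|6| out[3]=36 → r--
[1,3] |1|<=|5| out[2]=25 → r--
[1,2] |1|<=|2| out[1]=4 → r--
[1,1] |1|<=|1| out[0]=1 → r--

[1, 4, 25, 36, 64, 144, 169, 256, 441]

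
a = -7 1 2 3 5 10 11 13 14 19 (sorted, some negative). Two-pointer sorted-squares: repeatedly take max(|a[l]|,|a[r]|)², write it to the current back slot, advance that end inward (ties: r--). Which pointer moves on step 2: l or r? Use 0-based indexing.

r

l=0 r=9: |-7|<=|19| out[9]=361, r--
l=0 r=8: |-7|<=|14| out[8]=196, r--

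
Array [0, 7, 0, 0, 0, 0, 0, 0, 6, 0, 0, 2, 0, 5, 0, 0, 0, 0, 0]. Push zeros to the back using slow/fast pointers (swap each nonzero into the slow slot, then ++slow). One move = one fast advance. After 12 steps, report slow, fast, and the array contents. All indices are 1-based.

slow=4, fast=13, a=[7, 6, 2, 0, 0, 0, 0, 0, 0, 0, 0, 0, 0, 5, 0, 0, 0, 0, 0]

slow=1 fast=1: a[fast]=0, fast++
slow=1 fast=2: a[fast]=7≠0 swap→a[1]=7, slow++,fast++
slow=2 fast=3: a[fast]=0, fast++
slow=2 fast=4: a[fast]=0, fast++
slow=2 fast=5: a[fast]=0, fast++
slow=2 fast=6: a[fast]=0, fast++
slow=2 fast=7: a[fast]=0, fast++
slow=2 fast=8: a[fast]=0, fast++
slow=2 fast=9: a[fast]=6≠0 swap→a[2]=6, slow++,fast++
slow=3 fast=10: a[fast]=0, fast++
slow=3 fast=11: a[fast]=0, fast++
slow=3 fast=12: a[fast]=2≠0 swap→a[3]=2, slow++,fast++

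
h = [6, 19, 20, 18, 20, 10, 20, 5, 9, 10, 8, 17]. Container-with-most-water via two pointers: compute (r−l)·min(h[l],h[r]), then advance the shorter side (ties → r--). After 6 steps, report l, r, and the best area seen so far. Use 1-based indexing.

l=2, r=7, best area=170

l=1 r=12: min(6,17)*11=66 best=66 *, l++
l=2 r=12: min(19,17)*10=170 best=170 *, r--
l=2 r=11: min(19,8)*9=72 best=170, r--
l=2 r=10: min(19,10)*8=80 best=170, r--
l=2 r=9: min(19,9)*7=63 best=170, r--
l=2 r=8: min(19,5)*6=30 best=170, r--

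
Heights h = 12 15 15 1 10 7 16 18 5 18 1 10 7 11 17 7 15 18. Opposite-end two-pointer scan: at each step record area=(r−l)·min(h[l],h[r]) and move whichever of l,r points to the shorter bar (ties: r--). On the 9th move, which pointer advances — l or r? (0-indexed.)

r

l=0 r=17: min(12,18)*17=204 best=204 *, l++
l=1 r=17: min(15,18)*16=240 best=240 *, l++
l=2 r=17: min(15,18)*15=225 best=240, l++
l=3 r=17: min(1,18)*14=14 best=240, l++
l=4 r=17: min(10,18)*13=130 best=240, l++
l=5 r=17: min(7,18)*12=84 best=240, l++
l=6 r=17: min(16,18)*11=176 best=240, l++
l=7 r=17: min(18,18)*10=180 best=240, r--
l=7 r=16: min(18,15)*9=135 best=240, r--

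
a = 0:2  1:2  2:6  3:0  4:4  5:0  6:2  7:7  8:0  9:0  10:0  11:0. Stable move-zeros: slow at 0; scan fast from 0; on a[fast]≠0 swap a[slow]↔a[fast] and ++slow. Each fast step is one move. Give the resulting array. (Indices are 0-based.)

[2, 2, 6, 4, 2, 7, 0, 0, 0, 0, 0, 0]

slow=0 fast=0: a[fast]=2≠0 swap→a[0]=2, slow++,fast++
slow=1 fast=1: a[fast]=2≠0 swap→a[1]=2, slow++,fast++
slow=2 fast=2: a[fast]=6≠0 swap→a[2]=6, slow++,fast++
slow=3 fast=3: a[fast]=0, fast++
slow=3 fast=4: a[fast]=4≠0 swap→a[3]=4, slow++,fast++
slow=4 fast=5: a[fast]=0, fast++
slow=4 fast=6: a[fast]=2≠0 swap→a[4]=2, slow++,fast++
slow=5 fast=7: a[fast]=7≠0 swap→a[5]=7, slow++,fast++
slow=6 fast=8: a[fast]=0, fast++
slow=6 fast=9: a[fast]=0, fast++
slow=6 fast=10: a[fast]=0, fast++
slow=6 fast=11: a[fast]=0, fast++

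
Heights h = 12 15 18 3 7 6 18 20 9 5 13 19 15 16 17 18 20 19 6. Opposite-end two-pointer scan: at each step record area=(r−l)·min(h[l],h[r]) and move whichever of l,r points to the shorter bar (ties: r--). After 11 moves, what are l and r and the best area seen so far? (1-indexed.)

l=8, r=15, best area=270

[1,19] min(12,6)*18=108 best=108 * → r--
[1,18] min(12,19)*17=204 best=204 * → l++
[2,18] min(15,19)*16=240 best=240 * → l++
[3,18] min(18,19)*15=270 best=270 * → l++
[4,18] min(3,19)*14=42 best=270 → l++
[5,18] min(7,19)*13=91 best=270 → l++
[6,18] min(6,19)*12=72 best=270 → l++
[7,18] min(18,19)*11=198 best=270 → l++
[8,18] min(20,19)*10=190 best=270 → r--
[8,17] min(20,20)*9=180 best=270 → r--
[8,16] min(20,18)*8=144 best=270 → r--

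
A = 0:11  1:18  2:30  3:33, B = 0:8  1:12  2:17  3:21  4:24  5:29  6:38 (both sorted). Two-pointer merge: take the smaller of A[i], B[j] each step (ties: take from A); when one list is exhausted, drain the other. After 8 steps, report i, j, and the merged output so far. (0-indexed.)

i=2, j=6, merged so far=[8, 11, 12, 17, 18, 21, 24, 29]

i=0 j=0: A[i]=11>B[j]=8 take 8, j++
i=0 j=1: A[i]=11<=B[j]=12 take 11, i++
i=1 j=1: A[i]=18>B[j]=12 take 12, j++
i=1 j=2: A[i]=18>B[j]=17 take 17, j++
i=1 j=3: A[i]=18<=B[j]=21 take 18, i++
i=2 j=3: A[i]=30>B[j]=21 take 21, j++
i=2 j=4: A[i]=30>B[j]=24 take 24, j++
i=2 j=5: A[i]=30>B[j]=29 take 29, j++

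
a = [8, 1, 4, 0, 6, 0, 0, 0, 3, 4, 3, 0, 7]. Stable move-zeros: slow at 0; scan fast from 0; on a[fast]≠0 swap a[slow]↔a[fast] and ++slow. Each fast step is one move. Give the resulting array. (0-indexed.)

(s=0,f=0) a[fast]=8≠0 swap→a[0]=8 → slow++,fast++
(s=1,f=1) a[fast]=1≠0 swap→a[1]=1 → slow++,fast++
(s=2,f=2) a[fast]=4≠0 swap→a[2]=4 → slow++,fast++
(s=3,f=3) a[fast]=0 → fast++
(s=3,f=4) a[fast]=6≠0 swap→a[3]=6 → slow++,fast++
(s=4,f=5) a[fast]=0 → fast++
(s=4,f=6) a[fast]=0 → fast++
(s=4,f=7) a[fast]=0 → fast++
(s=4,f=8) a[fast]=3≠0 swap→a[4]=3 → slow++,fast++
(s=5,f=9) a[fast]=4≠0 swap→a[5]=4 → slow++,fast++
(s=6,f=10) a[fast]=3≠0 swap→a[6]=3 → slow++,fast++
(s=7,f=11) a[fast]=0 → fast++
(s=7,f=12) a[fast]=7≠0 swap→a[7]=7 → slow++,fast++

[8, 1, 4, 6, 3, 4, 3, 7, 0, 0, 0, 0, 0]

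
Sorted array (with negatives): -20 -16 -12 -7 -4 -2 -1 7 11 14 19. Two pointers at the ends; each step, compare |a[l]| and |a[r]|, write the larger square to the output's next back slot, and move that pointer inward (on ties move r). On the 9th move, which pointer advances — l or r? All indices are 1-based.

l=1 r=11: |-20|>|19| out[11]=400, l++
l=2 r=11: |-16|<=|19| out[10]=361, r--
l=2 r=10: |-16|>|14| out[9]=256, l++
l=3 r=10: |-12|<=|14| out[8]=196, r--
l=3 r=9: |-12|>|11| out[7]=144, l++
l=4 r=9: |-7|<=|11| out[6]=121, r--
l=4 r=8: |-7|<=|7| out[5]=49, r--
l=4 r=7: |-7|>|-1| out[4]=49, l++
l=5 r=7: |-4|>|-1| out[3]=16, l++

l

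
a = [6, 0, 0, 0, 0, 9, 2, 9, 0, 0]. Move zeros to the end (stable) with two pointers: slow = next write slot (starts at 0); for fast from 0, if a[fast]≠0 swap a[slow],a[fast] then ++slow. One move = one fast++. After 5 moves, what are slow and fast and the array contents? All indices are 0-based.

slow=0 fast=0: a[fast]=6≠0 swap→a[0]=6, slow++,fast++
slow=1 fast=1: a[fast]=0, fast++
slow=1 fast=2: a[fast]=0, fast++
slow=1 fast=3: a[fast]=0, fast++
slow=1 fast=4: a[fast]=0, fast++

slow=1, fast=5, a=[6, 0, 0, 0, 0, 9, 2, 9, 0, 0]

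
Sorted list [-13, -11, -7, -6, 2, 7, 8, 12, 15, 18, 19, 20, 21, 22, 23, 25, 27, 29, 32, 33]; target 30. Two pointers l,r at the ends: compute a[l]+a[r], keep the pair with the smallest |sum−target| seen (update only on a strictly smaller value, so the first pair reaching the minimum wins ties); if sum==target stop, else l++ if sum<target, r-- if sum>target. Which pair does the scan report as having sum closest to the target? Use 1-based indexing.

pair (7, 23) with sum 30 (|Δ|=0)

[1,20] -13+33=20 d=10 * → l++
[2,20] -11+33=22 d=8 * → l++
[3,20] -7+33=26 d=4 * → l++
[4,20] -6+33=27 d=3 * → l++
[5,20] 2+33=35 d=5 → r--
[5,19] 2+32=34 d=4 → r--
[5,18] 2+29=31 d=1 * → r--
[5,17] 2+27=29 d=1 → l++
[6,17] 7+27=34 d=4 → r--
[6,16] 7+25=32 d=2 → r--
[6,15] 7+23=30 d=0 * → stop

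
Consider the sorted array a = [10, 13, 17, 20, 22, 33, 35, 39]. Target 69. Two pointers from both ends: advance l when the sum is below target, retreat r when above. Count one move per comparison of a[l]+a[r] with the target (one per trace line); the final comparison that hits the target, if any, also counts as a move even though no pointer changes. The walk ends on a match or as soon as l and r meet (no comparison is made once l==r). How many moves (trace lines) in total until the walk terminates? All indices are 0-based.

[0,7] 10+39=49 <69 → l++
[1,7] 13+39=52 <69 → l++
[2,7] 17+39=56 <69 → l++
[3,7] 20+39=59 <69 → l++
[4,7] 22+39=61 <69 → l++
[5,7] 33+39=72 >69 → r--
[5,6] 33+35=68 <69 → l++

7 moves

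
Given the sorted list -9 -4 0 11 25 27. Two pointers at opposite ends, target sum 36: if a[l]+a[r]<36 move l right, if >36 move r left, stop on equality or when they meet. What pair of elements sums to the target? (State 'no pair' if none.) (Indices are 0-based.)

[0,5] -9+27=18 <36 → l++
[1,5] -4+27=23 <36 → l++
[2,5] 0+27=27 <36 → l++
[3,5] 11+27=38 >36 → r--
[3,4] 11+25=36 → found

(11, 25)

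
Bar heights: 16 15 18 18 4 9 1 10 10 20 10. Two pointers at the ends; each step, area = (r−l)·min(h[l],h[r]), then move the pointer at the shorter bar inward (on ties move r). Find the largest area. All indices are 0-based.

[0,10] min(16,10)*10=100 best=100 * → r--
[0,9] min(16,20)*9=144 best=144 * → l++
[1,9] min(15,20)*8=120 best=144 → l++
[2,9] min(18,20)*7=126 best=144 → l++
[3,9] min(18,20)*6=108 best=144 → l++
[4,9] min(4,20)*5=20 best=144 → l++
[5,9] min(9,20)*4=36 best=144 → l++
[6,9] min(1,20)*3=3 best=144 → l++
[7,9] min(10,20)*2=20 best=144 → l++
[8,9] min(10,20)*1=10 best=144 → l++

max area = 144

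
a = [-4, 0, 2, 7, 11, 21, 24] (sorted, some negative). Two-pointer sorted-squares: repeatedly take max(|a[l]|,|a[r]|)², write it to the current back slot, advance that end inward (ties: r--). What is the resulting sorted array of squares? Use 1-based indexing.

l=1 r=7: |-4|<=|24| out[7]=576, r--
l=1 r=6: |-4|<=|21| out[6]=441, r--
l=1 r=5: |-4|<=|11| out[5]=121, r--
l=1 r=4: |-4|<=|7| out[4]=49, r--
l=1 r=3: |-4|>|2| out[3]=16, l++
l=2 r=3: |0|<=|2| out[2]=4, r--
l=2 r=2: |0|<=|0| out[1]=0, r--

[0, 4, 16, 49, 121, 441, 576]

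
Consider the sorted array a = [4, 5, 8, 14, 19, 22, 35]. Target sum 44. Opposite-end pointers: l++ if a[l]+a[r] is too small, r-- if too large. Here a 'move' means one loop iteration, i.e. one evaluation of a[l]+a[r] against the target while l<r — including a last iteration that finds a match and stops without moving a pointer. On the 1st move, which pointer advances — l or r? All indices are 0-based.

l

l=0 r=6: 4+35=39 <44, l++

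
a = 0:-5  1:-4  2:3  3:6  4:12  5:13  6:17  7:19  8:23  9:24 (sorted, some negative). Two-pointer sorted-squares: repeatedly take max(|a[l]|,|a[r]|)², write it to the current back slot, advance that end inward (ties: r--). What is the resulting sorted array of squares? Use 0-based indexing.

[9, 16, 25, 36, 144, 169, 289, 361, 529, 576]

l=0 r=9: |-5|<=|24| out[9]=576, r--
l=0 r=8: |-5|<=|23| out[8]=529, r--
l=0 r=7: |-5|<=|19| out[7]=361, r--
l=0 r=6: |-5|<=|17| out[6]=289, r--
l=0 r=5: |-5|<=|13| out[5]=169, r--
l=0 r=4: |-5|<=|12| out[4]=144, r--
l=0 r=3: |-5|<=|6| out[3]=36, r--
l=0 r=2: |-5|>|3| out[2]=25, l++
l=1 r=2: |-4|>|3| out[1]=16, l++
l=2 r=2: |3|<=|3| out[0]=9, r--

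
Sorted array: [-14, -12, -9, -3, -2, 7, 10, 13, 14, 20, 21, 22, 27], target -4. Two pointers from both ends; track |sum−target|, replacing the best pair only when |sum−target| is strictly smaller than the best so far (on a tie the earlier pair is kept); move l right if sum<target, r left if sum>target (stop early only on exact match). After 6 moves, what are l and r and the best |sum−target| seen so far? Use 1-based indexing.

l=1 r=13: -14+27=13 d=17 *, r--
l=1 r=12: -14+22=8 d=12 *, r--
l=1 r=11: -14+21=7 d=11 *, r--
l=1 r=10: -14+20=6 d=10 *, r--
l=1 r=9: -14+14=0 d=4 *, r--
l=1 r=8: -14+13=-1 d=3 *, r--

l=1, r=7, best |Δ|=3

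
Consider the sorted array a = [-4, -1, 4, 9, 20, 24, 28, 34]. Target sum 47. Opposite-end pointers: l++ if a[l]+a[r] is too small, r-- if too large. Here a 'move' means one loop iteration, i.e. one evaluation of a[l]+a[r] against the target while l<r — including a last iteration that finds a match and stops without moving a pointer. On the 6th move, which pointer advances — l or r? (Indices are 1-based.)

r

l=1 r=8: -4+34=30 <47, l++
l=2 r=8: -1+34=33 <47, l++
l=3 r=8: 4+34=38 <47, l++
l=4 r=8: 9+34=43 <47, l++
l=5 r=8: 20+34=54 >47, r--
l=5 r=7: 20+28=48 >47, r--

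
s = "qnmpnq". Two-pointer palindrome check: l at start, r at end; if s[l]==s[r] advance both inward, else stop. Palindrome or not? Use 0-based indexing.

not a palindrome (mismatch at 2,3)

[0,5] 'q'=='q' → l++,r--
[1,4] 'n'=='n' → l++,r--
[2,3] 'm'!='p' → stop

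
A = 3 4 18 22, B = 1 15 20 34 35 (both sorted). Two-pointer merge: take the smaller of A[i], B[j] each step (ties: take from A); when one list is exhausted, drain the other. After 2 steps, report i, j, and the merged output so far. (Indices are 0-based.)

i=1, j=1, merged so far=[1, 3]

i=0 j=0: A[i]=3>B[j]=1 take 1, j++
i=0 j=1: A[i]=3<=B[j]=15 take 3, i++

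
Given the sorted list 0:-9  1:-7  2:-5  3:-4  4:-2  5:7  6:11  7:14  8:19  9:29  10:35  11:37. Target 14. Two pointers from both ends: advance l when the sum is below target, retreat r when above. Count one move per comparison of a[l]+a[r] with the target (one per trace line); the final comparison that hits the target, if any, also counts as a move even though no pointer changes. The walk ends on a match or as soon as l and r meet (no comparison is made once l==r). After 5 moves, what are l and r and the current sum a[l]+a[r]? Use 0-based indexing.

l=0 r=11: -9+37=28 >14, r--
l=0 r=10: -9+35=26 >14, r--
l=0 r=9: -9+29=20 >14, r--
l=0 r=8: -9+19=10 <14, l++
l=1 r=8: -7+19=12 <14, l++

l=2, r=8, sum=14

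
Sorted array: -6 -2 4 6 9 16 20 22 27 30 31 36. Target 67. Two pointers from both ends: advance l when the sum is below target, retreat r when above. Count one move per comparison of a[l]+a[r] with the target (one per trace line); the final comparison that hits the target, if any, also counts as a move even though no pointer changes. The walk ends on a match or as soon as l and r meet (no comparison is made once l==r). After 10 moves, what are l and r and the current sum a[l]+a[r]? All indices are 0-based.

l=10, r=11, sum=67

l=0 r=11: -6+36=30 <67, l++
l=1 r=11: -2+36=34 <67, l++
l=2 r=11: 4+36=40 <67, l++
l=3 r=11: 6+36=42 <67, l++
l=4 r=11: 9+36=45 <67, l++
l=5 r=11: 16+36=52 <67, l++
l=6 r=11: 20+36=56 <67, l++
l=7 r=11: 22+36=58 <67, l++
l=8 r=11: 27+36=63 <67, l++
l=9 r=11: 30+36=66 <67, l++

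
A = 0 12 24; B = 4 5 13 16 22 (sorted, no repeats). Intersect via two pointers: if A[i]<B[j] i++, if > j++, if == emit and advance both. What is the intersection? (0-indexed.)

[i=0,j=0] 0<4 → i++
[i=1,j=0] 12>4 → j++
[i=1,j=1] 12>5 → j++
[i=1,j=2] 12<13 → i++
[i=2,j=2] 24>13 → j++
[i=2,j=3] 24>16 → j++
[i=2,j=4] 24>22 → j++

intersection = []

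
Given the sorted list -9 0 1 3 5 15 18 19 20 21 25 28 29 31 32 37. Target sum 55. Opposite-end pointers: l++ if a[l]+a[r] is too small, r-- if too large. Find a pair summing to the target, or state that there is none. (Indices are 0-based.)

l=0 r=15: -9+37=28 <55, l++
l=1 r=15: 0+37=37 <55, l++
l=2 r=15: 1+37=38 <55, l++
l=3 r=15: 3+37=40 <55, l++
l=4 r=15: 5+37=42 <55, l++
l=5 r=15: 15+37=52 <55, l++
l=6 r=15: 18+37=55, found

(18, 37)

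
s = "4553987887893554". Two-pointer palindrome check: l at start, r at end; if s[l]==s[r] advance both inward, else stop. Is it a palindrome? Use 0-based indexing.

l=0 r=15: '4'=='4', l++,r--
l=1 r=14: '5'=='5', l++,r--
l=2 r=13: '5'=='5', l++,r--
l=3 r=12: '3'=='3', l++,r--
l=4 r=11: '9'=='9', l++,r--
l=5 r=10: '8'=='8', l++,r--
l=6 r=9: '7'=='7', l++,r--
l=7 r=8: '8'=='8', l++,r--

palindrome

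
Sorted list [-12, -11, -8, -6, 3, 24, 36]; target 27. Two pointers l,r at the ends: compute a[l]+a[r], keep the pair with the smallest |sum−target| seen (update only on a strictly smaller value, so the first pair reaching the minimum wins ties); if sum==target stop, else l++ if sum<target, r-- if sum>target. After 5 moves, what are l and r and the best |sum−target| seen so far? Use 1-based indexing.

l=1 r=7: -12+36=24 d=3 *, l++
l=2 r=7: -11+36=25 d=2 *, l++
l=3 r=7: -8+36=28 d=1 *, r--
l=3 r=6: -8+24=16 d=11, l++
l=4 r=6: -6+24=18 d=9, l++

l=5, r=6, best |Δ|=1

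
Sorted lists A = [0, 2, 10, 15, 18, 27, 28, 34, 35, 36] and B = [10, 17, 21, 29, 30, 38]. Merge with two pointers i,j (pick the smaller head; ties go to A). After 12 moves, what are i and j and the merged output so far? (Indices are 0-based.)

[i=0,j=0] A[i]=0<=B[j]=10 take 0 → i++
[i=1,j=0] A[i]=2<=B[j]=10 take 2 → i++
[i=2,j=0] A[i]=10<=B[j]=10 take 10 → i++
[i=3,j=0] A[i]=15>B[j]=10 take 10 → j++
[i=3,j=1] A[i]=15<=B[j]=17 take 15 → i++
[i=4,j=1] A[i]=18>B[j]=17 take 17 → j++
[i=4,j=2] A[i]=18<=B[j]=21 take 18 → i++
[i=5,j=2] A[i]=27>B[j]=21 take 21 → j++
[i=5,j=3] A[i]=27<=B[j]=29 take 27 → i++
[i=6,j=3] A[i]=28<=B[j]=29 take 28 → i++
[i=7,j=3] A[i]=34>B[j]=29 take 29 → j++
[i=7,j=4] A[i]=34>B[j]=30 take 30 → j++

i=7, j=5, merged so far=[0, 2, 10, 10, 15, 17, 18, 21, 27, 28, 29, 30]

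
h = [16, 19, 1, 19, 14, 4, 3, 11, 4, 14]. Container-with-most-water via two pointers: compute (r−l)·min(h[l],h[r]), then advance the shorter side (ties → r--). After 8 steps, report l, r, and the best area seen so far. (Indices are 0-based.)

l=0 r=9: min(16,14)*9=126 best=126 *, r--
l=0 r=8: min(16,4)*8=32 best=126, r--
l=0 r=7: min(16,11)*7=77 best=126, r--
l=0 r=6: min(16,3)*6=18 best=126, r--
l=0 r=5: min(16,4)*5=20 best=126, r--
l=0 r=4: min(16,14)*4=56 best=126, r--
l=0 r=3: min(16,19)*3=48 best=126, l++
l=1 r=3: min(19,19)*2=38 best=126, r--

l=1, r=2, best area=126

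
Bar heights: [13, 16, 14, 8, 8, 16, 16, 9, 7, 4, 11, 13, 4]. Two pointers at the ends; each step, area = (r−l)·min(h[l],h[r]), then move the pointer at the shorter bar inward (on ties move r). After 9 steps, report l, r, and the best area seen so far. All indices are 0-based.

l=1, r=4, best area=143

l=0 r=12: min(13,4)*12=48 best=48 *, r--
l=0 r=11: min(13,13)*11=143 best=143 *, r--
l=0 r=10: min(13,11)*10=110 best=143, r--
l=0 r=9: min(13,4)*9=36 best=143, r--
l=0 r=8: min(13,7)*8=56 best=143, r--
l=0 r=7: min(13,9)*7=63 best=143, r--
l=0 r=6: min(13,16)*6=78 best=143, l++
l=1 r=6: min(16,16)*5=80 best=143, r--
l=1 r=5: min(16,16)*4=64 best=143, r--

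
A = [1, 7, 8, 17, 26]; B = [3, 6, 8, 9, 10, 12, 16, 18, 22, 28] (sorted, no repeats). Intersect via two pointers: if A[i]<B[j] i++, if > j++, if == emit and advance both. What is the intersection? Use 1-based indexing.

intersection = [8]

i=1 j=1: 1<3, i++
i=2 j=1: 7>3, j++
i=2 j=2: 7>6, j++
i=2 j=3: 7<8, i++
i=3 j=3: 8==8 emit, i++,j++
i=4 j=4: 17>9, j++
i=4 j=5: 17>10, j++
i=4 j=6: 17>12, j++
i=4 j=7: 17>16, j++
i=4 j=8: 17<18, i++
i=5 j=8: 26>18, j++
i=5 j=9: 26>22, j++
i=5 j=10: 26<28, i++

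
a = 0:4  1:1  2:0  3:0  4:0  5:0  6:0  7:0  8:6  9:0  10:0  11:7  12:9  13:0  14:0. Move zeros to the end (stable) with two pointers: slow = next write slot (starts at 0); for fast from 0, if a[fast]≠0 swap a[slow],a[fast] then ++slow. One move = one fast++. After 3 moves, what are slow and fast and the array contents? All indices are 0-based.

slow=0 fast=0: a[fast]=4≠0 swap→a[0]=4, slow++,fast++
slow=1 fast=1: a[fast]=1≠0 swap→a[1]=1, slow++,fast++
slow=2 fast=2: a[fast]=0, fast++

slow=2, fast=3, a=[4, 1, 0, 0, 0, 0, 0, 0, 6, 0, 0, 7, 9, 0, 0]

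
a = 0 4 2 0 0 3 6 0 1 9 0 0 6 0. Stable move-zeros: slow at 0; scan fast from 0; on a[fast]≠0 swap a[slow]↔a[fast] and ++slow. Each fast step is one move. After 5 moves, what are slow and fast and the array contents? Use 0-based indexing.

(s=0,f=0) a[fast]=0 → fast++
(s=0,f=1) a[fast]=4≠0 swap→a[0]=4 → slow++,fast++
(s=1,f=2) a[fast]=2≠0 swap→a[1]=2 → slow++,fast++
(s=2,f=3) a[fast]=0 → fast++
(s=2,f=4) a[fast]=0 → fast++

slow=2, fast=5, a=[4, 2, 0, 0, 0, 3, 6, 0, 1, 9, 0, 0, 6, 0]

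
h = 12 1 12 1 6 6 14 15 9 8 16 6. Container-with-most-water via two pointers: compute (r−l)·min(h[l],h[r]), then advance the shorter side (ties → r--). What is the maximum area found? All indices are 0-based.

[0,11] min(12,6)*11=66 best=66 * → r--
[0,10] min(12,16)*10=120 best=120 * → l++
[1,10] min(1,16)*9=9 best=120 → l++
[2,10] min(12,16)*8=96 best=120 → l++
[3,10] min(1,16)*7=7 best=120 → l++
[4,10] min(6,16)*6=36 best=120 → l++
[5,10] min(6,16)*5=30 best=120 → l++
[6,10] min(14,16)*4=56 best=120 → l++
[7,10] min(15,16)*3=45 best=120 → l++
[8,10] min(9,16)*2=18 best=120 → l++
[9,10] min(8,16)*1=8 best=120 → l++

max area = 120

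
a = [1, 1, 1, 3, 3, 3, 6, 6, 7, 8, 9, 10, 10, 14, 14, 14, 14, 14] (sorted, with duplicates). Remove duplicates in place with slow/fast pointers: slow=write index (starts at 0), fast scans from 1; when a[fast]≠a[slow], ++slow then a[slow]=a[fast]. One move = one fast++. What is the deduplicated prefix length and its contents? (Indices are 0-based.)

length 8; prefix = [1, 3, 6, 7, 8, 9, 10, 14]

slow=0 fast=1: a[fast]=1=a[slow] dup, fast++
slow=0 fast=2: a[fast]=1=a[slow] dup, fast++
slow=0 fast=3: a[fast]=3≠a[slow]=1 write a[1]=3, slow++,fast++
slow=1 fast=4: a[fast]=3=a[slow] dup, fast++
slow=1 fast=5: a[fast]=3=a[slow] dup, fast++
slow=1 fast=6: a[fast]=6≠a[slow]=3 write a[2]=6, slow++,fast++
slow=2 fast=7: a[fast]=6=a[slow] dup, fast++
slow=2 fast=8: a[fast]=7≠a[slow]=6 write a[3]=7, slow++,fast++
slow=3 fast=9: a[fast]=8≠a[slow]=7 write a[4]=8, slow++,fast++
slow=4 fast=10: a[fast]=9≠a[slow]=8 write a[5]=9, slow++,fast++
slow=5 fast=11: a[fast]=10≠a[slow]=9 write a[6]=10, slow++,fast++
slow=6 fast=12: a[fast]=10=a[slow] dup, fast++
slow=6 fast=13: a[fast]=14≠a[slow]=10 write a[7]=14, slow++,fast++
slow=7 fast=14: a[fast]=14=a[slow] dup, fast++
slow=7 fast=15: a[fast]=14=a[slow] dup, fast++
slow=7 fast=16: a[fast]=14=a[slow] dup, fast++
slow=7 fast=17: a[fast]=14=a[slow] dup, fast++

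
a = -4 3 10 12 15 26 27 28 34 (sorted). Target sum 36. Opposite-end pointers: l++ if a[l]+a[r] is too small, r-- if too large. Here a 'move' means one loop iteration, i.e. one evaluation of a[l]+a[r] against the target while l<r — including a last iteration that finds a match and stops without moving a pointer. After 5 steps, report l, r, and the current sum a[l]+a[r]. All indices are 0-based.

l=2, r=5, sum=36

l=0 r=8: -4+34=30 <36, l++
l=1 r=8: 3+34=37 >36, r--
l=1 r=7: 3+28=31 <36, l++
l=2 r=7: 10+28=38 >36, r--
l=2 r=6: 10+27=37 >36, r--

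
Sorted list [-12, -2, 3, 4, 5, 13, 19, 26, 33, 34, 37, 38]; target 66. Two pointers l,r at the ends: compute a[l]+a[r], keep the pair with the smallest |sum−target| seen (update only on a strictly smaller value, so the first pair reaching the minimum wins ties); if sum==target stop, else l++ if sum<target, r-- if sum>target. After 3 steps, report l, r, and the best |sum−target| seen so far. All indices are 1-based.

l=4, r=12, best |Δ|=25

[1,12] -12+38=26 d=40 * → l++
[2,12] -2+38=36 d=30 * → l++
[3,12] 3+38=41 d=25 * → l++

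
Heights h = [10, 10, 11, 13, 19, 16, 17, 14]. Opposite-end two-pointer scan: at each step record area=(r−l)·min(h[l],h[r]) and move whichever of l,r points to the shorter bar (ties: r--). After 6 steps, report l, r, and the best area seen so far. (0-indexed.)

[0,7] min(10,14)*7=70 best=70 * → l++
[1,7] min(10,14)*6=60 best=70 → l++
[2,7] min(11,14)*5=55 best=70 → l++
[3,7] min(13,14)*4=52 best=70 → l++
[4,7] min(19,14)*3=42 best=70 → r--
[4,6] min(19,17)*2=34 best=70 → r--

l=4, r=5, best area=70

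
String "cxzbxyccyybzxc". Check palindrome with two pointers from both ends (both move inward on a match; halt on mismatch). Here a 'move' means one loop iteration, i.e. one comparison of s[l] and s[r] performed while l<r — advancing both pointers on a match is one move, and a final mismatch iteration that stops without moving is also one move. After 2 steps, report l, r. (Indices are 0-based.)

l=0 r=13: 'c'=='c', l++,r--
l=1 r=12: 'x'=='x', l++,r--

l=2, r=11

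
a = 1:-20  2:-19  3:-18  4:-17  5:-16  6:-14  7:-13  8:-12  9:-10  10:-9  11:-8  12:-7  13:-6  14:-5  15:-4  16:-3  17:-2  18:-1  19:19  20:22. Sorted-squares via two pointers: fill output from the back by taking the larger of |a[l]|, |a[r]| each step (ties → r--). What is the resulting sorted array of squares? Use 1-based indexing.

[1, 4, 9, 16, 25, 36, 49, 64, 81, 100, 144, 169, 196, 256, 289, 324, 361, 361, 400, 484]

l=1 r=20: |-20|<=|22| out[20]=484, r--
l=1 r=19: |-20|>|19| out[19]=400, l++
l=2 r=19: |-19|<=|19| out[18]=361, r--
l=2 r=18: |-19|>|-1| out[17]=361, l++
l=3 r=18: |-18|>|-1| out[16]=324, l++
l=4 r=18: |-17|>|-1| out[15]=289, l++
l=5 r=18: |-16|>|-1| out[14]=256, l++
l=6 r=18: |-14|>|-1| out[13]=196, l++
l=7 r=18: |-13|>|-1| out[12]=169, l++
l=8 r=18: |-12|>|-1| out[11]=144, l++
l=9 r=18: |-10|>|-1| out[10]=100, l++
l=10 r=18: |-9|>|-1| out[9]=81, l++
l=11 r=18: |-8|>|-1| out[8]=64, l++
l=12 r=18: |-7|>|-1| out[7]=49, l++
l=13 r=18: |-6|>|-1| out[6]=36, l++
l=14 r=18: |-5|>|-1| out[5]=25, l++
l=15 r=18: |-4|>|-1| out[4]=16, l++
l=16 r=18: |-3|>|-1| out[3]=9, l++
l=17 r=18: |-2|>|-1| out[2]=4, l++
l=18 r=18: |-1|<=|-1| out[1]=1, r--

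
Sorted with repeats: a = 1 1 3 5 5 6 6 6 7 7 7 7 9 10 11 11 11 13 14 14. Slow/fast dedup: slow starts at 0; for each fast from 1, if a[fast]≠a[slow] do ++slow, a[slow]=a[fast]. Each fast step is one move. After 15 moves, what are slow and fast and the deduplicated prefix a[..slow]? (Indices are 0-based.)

slow=7, fast=16, prefix=[1, 3, 5, 6, 7, 9, 10, 11]

slow=0 fast=1: a[fast]=1=a[slow] dup, fast++
slow=0 fast=2: a[fast]=3≠a[slow]=1 write a[1]=3, slow++,fast++
slow=1 fast=3: a[fast]=5≠a[slow]=3 write a[2]=5, slow++,fast++
slow=2 fast=4: a[fast]=5=a[slow] dup, fast++
slow=2 fast=5: a[fast]=6≠a[slow]=5 write a[3]=6, slow++,fast++
slow=3 fast=6: a[fast]=6=a[slow] dup, fast++
slow=3 fast=7: a[fast]=6=a[slow] dup, fast++
slow=3 fast=8: a[fast]=7≠a[slow]=6 write a[4]=7, slow++,fast++
slow=4 fast=9: a[fast]=7=a[slow] dup, fast++
slow=4 fast=10: a[fast]=7=a[slow] dup, fast++
slow=4 fast=11: a[fast]=7=a[slow] dup, fast++
slow=4 fast=12: a[fast]=9≠a[slow]=7 write a[5]=9, slow++,fast++
slow=5 fast=13: a[fast]=10≠a[slow]=9 write a[6]=10, slow++,fast++
slow=6 fast=14: a[fast]=11≠a[slow]=10 write a[7]=11, slow++,fast++
slow=7 fast=15: a[fast]=11=a[slow] dup, fast++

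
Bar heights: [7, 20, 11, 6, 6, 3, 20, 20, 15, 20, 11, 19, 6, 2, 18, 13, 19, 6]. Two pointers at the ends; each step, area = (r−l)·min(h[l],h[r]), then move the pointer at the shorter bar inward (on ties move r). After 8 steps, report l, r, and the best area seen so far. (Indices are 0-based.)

[0,17] min(7,6)*17=102 best=102 * → r--
[0,16] min(7,19)*16=112 best=112 * → l++
[1,16] min(20,19)*15=285 best=285 * → r--
[1,15] min(20,13)*14=182 best=285 → r--
[1,14] min(20,18)*13=234 best=285 → r--
[1,13] min(20,2)*12=24 best=285 → r--
[1,12] min(20,6)*11=66 best=285 → r--
[1,11] min(20,19)*10=190 best=285 → r--

l=1, r=10, best area=285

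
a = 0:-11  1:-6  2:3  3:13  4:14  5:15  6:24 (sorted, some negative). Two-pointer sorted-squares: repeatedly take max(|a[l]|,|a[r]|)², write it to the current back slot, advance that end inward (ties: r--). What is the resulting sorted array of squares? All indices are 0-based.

[9, 36, 121, 169, 196, 225, 576]

[0,6] |-11|<=|24| out[6]=576 → r--
[0,5] |-11|<=|15| out[5]=225 → r--
[0,4] |-11|<=|14| out[4]=196 → r--
[0,3] |-11|<=|13| out[3]=169 → r--
[0,2] |-11|>|3| out[2]=121 → l++
[1,2] |-6|>|3| out[1]=36 → l++
[2,2] |3|<=|3| out[0]=9 → r--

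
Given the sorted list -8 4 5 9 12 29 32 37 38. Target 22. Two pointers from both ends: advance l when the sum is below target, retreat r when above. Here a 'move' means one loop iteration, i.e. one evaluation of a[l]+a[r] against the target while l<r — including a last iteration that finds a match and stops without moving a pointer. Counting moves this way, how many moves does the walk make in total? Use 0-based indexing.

8 moves

l=0 r=8: -8+38=30 >22, r--
l=0 r=7: -8+37=29 >22, r--
l=0 r=6: -8+32=24 >22, r--
l=0 r=5: -8+29=21 <22, l++
l=1 r=5: 4+29=33 >22, r--
l=1 r=4: 4+12=16 <22, l++
l=2 r=4: 5+12=17 <22, l++
l=3 r=4: 9+12=21 <22, l++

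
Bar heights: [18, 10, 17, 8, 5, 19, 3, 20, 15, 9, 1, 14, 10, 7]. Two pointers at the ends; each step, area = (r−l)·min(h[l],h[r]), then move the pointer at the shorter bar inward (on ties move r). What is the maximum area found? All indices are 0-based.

[0,13] min(18,7)*13=91 best=91 * → r--
[0,12] min(18,10)*12=120 best=120 * → r--
[0,11] min(18,14)*11=154 best=154 * → r--
[0,10] min(18,1)*10=10 best=154 → r--
[0,9] min(18,9)*9=81 best=154 → r--
[0,8] min(18,15)*8=120 best=154 → r--
[0,7] min(18,20)*7=126 best=154 → l++
[1,7] min(10,20)*6=60 best=154 → l++
[2,7] min(17,20)*5=85 best=154 → l++
[3,7] min(8,20)*4=32 best=154 → l++
[4,7] min(5,20)*3=15 best=154 → l++
[5,7] min(19,20)*2=38 best=154 → l++
[6,7] min(3,20)*1=3 best=154 → l++

max area = 154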